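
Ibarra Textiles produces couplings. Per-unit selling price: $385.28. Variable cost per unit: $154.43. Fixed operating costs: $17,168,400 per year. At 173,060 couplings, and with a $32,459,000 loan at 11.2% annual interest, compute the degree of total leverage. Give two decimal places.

2.09

Total contribution margin = 173,060 × $230.85 = $39,950,901.00.
Subtracting fixed costs: EBIT = $39,950,901.00 − $17,168,400 = $22,782,501.00. Interest = $3,635,408.00, so EBIT − I = $19,147,093.00.
Degree of total leverage = total CM / (EBIT − interest) = $39,950,901.00 / $19,147,093.00 = 2.0865.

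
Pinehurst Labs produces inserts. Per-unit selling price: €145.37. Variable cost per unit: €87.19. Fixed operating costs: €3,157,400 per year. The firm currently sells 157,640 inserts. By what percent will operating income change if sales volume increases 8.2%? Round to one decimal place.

Total contribution margin = 157,640 × €58.18 = €9,171,495.20.
Operating income = contribution − fixed costs = €9,171,495.20 − €3,157,400 = €6,014,095.20.
Degree of operating leverage = €9,171,495.20 / €6,014,095.20 = 1.5250.
Operating income changes by 1.5250 × +8.2% = +12.5%.

+12.5%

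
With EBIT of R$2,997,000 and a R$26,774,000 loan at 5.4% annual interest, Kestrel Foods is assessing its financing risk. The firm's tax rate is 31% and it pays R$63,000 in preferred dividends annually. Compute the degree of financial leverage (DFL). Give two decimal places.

2.05

Annual interest charges come to R$1,445,796.00.
Pre-tax preferred-dividend burden = R$63,000 ÷ (1 − 0.31) = R$91,304.35.
DFL = EBIT ÷ [EBIT − I − D_p/(1−t)] = R$2,997,000 ÷ [R$2,997,000 − R$1,445,796.00 − R$91,304.35] = R$2,997,000 ÷ R$1,459,899.65 = 2.0529.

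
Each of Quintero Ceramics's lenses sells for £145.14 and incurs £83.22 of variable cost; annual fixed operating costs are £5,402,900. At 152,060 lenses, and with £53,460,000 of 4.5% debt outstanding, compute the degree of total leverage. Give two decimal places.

Contribution at this volume is 152,060 × £61.92 = £9,415,555.20.
Subtracting fixed costs: EBIT = £9,415,555.20 − £5,402,900 = £4,012,655.20. Interest = £2,405,700.00.
DOL = £9,415,555.20 ÷ £4,012,655.20 = 2.3465; DFL = £4,012,655.20 ÷ £1,606,955.20 = 2.4971.
DCL = DOL × DFL = 2.3465 × 2.4971 = 5.8594.

5.86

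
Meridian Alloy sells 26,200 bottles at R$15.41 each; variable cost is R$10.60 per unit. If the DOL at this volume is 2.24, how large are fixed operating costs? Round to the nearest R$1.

Total contribution margin = 26,200 × R$4.81 = R$126,022.00.
DOL = contribution / EBIT, so EBIT = R$126,022.00 / 2.24 = R$56,259.82.
And FC = contribution − EBIT = R$126,022.00 − R$56,259.82 = R$69,762.

R$69,762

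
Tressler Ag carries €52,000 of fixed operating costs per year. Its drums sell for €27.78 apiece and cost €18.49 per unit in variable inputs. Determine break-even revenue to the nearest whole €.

€155,496

Contribution margin per unit = €27.78 − €18.49 = €9.29, a CM ratio of €9.29 ÷ €27.78 = 0.3344.
Break-even sales = FC ÷ CM ratio = €52,000 × €27.78 / €9.29 = €155,496.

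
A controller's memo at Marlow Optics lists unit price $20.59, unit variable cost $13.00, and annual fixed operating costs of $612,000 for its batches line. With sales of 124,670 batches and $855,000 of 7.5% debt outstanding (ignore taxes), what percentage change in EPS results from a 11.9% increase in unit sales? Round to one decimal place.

+41.7%

At 124,670 units, contribution = 124,670 × $7.59 = $946,245.30.
Subtracting fixed costs: EBIT = $946,245.30 − $612,000 = $334,245.30.
Interest = $64,125.00, so EBIT − I = $270,120.30.
Degree of combined leverage = contribution ÷ (EBIT − I) = $946,245.30 ÷ $270,120.30 = 3.5031.
%ΔEPS = DCL × %ΔSales = 3.5031 × +11.9% = +41.7%.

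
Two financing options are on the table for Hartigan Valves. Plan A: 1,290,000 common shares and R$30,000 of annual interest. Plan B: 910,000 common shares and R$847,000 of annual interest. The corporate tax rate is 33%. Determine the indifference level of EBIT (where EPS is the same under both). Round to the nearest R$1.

R$2,803,500

At indifference, (EBIT − 30,000)(1 − t)/1,290,000 = (EBIT − 847,000)(1 − t)/910,000.
Cancelling (1 − t) and cross-multiplying: 910,000·(EBIT − 30,000) = 1,290,000·(EBIT − 847,000).
Solving, EBIT = (847,000·1,290,000 − 30,000·910,000) / (1,290,000 − 910,000) = 1,065,330,000,000 / 380,000 = 2,803,500.00.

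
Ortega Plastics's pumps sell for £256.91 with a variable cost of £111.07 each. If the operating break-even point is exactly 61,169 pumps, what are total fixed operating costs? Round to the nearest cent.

£8,920,886.96

Unit CM = price − variable cost = £256.91 − £111.07 = £145.84.
Since BE = FC / CM, FC = 61,169 × £145.84 = £8,920,886.96.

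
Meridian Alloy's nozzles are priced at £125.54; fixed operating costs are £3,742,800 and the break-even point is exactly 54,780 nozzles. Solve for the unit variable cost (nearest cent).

At break-even, FC = Q × (P − VC), so P − VC = £3,742,800 ÷ 54,780 = £68.3242.
Hence VC = price − CM = £125.54 − £68.3242 = £57.22.

£57.22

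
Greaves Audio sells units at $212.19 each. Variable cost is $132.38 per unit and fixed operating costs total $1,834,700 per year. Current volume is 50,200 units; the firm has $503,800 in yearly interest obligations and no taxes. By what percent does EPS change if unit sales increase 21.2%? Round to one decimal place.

+50.9%

Total contribution margin = 50,200 × $79.81 = $4,006,462.00.
EBIT = $4,006,462.00 − $1,834,700 = $2,171,762.00.
After interest of $503,800.00, pre-tax earnings = $1,667,962.00.
DCL = total CM / (EBIT − I) = $4,006,462.00 / $1,667,962.00 = 2.4020.
%ΔEPS = DCL × %ΔSales = 2.4020 × +21.2% = +50.9%.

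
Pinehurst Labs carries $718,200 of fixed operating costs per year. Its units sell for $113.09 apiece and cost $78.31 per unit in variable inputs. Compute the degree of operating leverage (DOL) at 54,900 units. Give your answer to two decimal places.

Contribution at this volume is 54,900 × $34.78 = $1,909,422.00.
Operating income = contribution − fixed costs = $1,909,422.00 − $718,200 = $1,191,222.00.
Degree of operating leverage = $1,909,422.00 / $1,191,222.00 = 1.6029.

1.60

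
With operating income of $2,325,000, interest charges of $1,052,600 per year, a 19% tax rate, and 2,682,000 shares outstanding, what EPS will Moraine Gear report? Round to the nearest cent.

Interest = $1,052,600.00, so EBT = $2,325,000 − $1,052,600.00 = $1,272,400.00.
Net income = $1,272,400.00 × (1 − 0.19) = $1,030,644.00.
Per share: $1,030,644.00 / 2,682,000 shares = $0.38.

$0.38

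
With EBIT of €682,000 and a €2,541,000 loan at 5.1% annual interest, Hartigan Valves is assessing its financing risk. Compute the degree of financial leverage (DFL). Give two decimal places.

1.23

Annual interest charges come to €129,591.00.
DFL = EBIT ÷ (EBIT − I) = €682,000 ÷ (€682,000 − €129,591.00) = €682,000 ÷ €552,409.00 = 1.2346.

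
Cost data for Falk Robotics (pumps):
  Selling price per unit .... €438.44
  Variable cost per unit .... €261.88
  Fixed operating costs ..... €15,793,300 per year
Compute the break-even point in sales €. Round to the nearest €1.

€39,218,478

CM per unit = €438.44 − €261.88 = €176.56; CM ratio = €176.56 / €438.44 = 0.4027.
Break-even sales = FC ÷ CM ratio = €15,793,300 × €438.44 / €176.56 = €39,218,478.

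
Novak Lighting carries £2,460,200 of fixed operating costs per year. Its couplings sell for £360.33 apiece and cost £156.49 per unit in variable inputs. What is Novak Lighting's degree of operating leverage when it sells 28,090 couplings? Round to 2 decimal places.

1.75

Total contribution margin = 28,090 × £203.84 = £5,725,865.60.
EBIT = £5,725,865.60 − £2,460,200 = £3,265,665.60.
So DOL = total CM / EBIT = £5,725,865.60 / £3,265,665.60 = 1.7534.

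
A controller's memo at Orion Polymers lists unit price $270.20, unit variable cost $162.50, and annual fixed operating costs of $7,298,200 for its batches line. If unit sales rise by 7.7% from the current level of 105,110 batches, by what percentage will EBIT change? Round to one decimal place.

Contribution at this volume is 105,110 × $107.70 = $11,320,347.00.
Subtracting fixed costs: EBIT = $11,320,347.00 − $7,298,200 = $4,022,147.00.
DOL = contribution ÷ EBIT = $11,320,347.00 ÷ $4,022,147.00 = 2.8145.
%ΔEBIT = DOL × %ΔSales = 2.8145 × +7.7% = +21.7%.

+21.7%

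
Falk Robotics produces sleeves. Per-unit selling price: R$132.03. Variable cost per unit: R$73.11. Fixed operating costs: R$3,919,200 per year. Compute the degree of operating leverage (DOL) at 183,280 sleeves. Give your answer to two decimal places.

At 183,280 units, contribution = 183,280 × R$58.92 = R$10,798,857.60.
EBIT = R$10,798,857.60 − R$3,919,200 = R$6,879,657.60.
Degree of operating leverage = R$10,798,857.60 / R$6,879,657.60 = 1.5697.

1.57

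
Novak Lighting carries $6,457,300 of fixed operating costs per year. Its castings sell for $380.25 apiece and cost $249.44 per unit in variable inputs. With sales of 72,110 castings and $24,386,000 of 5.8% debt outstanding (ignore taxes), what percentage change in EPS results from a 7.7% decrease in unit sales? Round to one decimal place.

-46.5%

At 72,110 units, contribution = 72,110 × $130.81 = $9,432,709.10.
Operating income = contribution − fixed costs = $9,432,709.10 − $6,457,300 = $2,975,409.10.
After interest of $1,414,388.00, pre-tax earnings = $1,561,021.10.
Degree of combined leverage = contribution ÷ (EBIT − I) = $9,432,709.10 ÷ $1,561,021.10 = 6.0427.
EPS therefore changes by 6.0427 × (-7.7%) = -46.5%.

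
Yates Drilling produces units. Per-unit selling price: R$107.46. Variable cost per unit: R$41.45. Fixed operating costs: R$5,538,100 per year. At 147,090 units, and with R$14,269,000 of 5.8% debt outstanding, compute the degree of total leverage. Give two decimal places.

At 147,090 units, contribution = 147,090 × R$66.01 = R$9,709,410.90.
EBIT = R$9,709,410.90 − R$5,538,100 = R$4,171,310.90. Interest = R$827,602.00, so EBIT − I = R$3,343,708.90.
DCL = contribution ÷ (EBIT − I) = R$9,709,410.90 ÷ R$3,343,708.90 = 2.9038.

2.90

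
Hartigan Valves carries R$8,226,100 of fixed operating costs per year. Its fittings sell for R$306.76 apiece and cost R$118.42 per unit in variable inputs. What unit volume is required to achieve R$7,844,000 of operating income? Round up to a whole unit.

85,325 fittings

Unit CM = price − variable cost = R$306.76 − R$118.42 = R$188.34.
Required volume = (fixed costs + target profit) ÷ CM = (R$8,226,100 + R$7,844,000) ÷ R$188.34 = 85,324.94, so 85,325 fittings.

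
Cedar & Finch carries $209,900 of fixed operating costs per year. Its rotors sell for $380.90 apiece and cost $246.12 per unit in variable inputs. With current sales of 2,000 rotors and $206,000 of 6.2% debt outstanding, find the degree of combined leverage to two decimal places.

5.75

At 2,000 units, contribution = 2,000 × $134.78 = $269,560.00.
Operating income = contribution − fixed costs = $269,560.00 − $209,900 = $59,660.00. Interest = $12,772.00, so EBIT − I = $46,888.00.
DCL = contribution ÷ (EBIT − I) = $269,560.00 ÷ $46,888.00 = 5.7490.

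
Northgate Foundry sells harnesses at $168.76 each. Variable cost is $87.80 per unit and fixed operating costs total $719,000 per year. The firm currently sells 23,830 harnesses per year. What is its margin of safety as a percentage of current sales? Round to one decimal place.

Each unit contributes $168.76 − $87.80 = $80.96. Break-even units = $719,000 ÷ $80.96 = 8,880.93; break-even revenue = 8,880.93 × $168.76 = $1,498,745.55.
Current sales = 23,830 × $168.76 = $4,021,550.80.
Margin of safety = ($4,021,550.80 − $1,498,745.55) ÷ $4,021,550.80 = 62.7%.

62.7%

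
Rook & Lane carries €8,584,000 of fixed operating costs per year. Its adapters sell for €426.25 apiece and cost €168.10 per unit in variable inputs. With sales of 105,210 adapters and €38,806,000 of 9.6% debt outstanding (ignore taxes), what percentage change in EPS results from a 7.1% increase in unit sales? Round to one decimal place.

Contribution at this volume is 105,210 × €258.15 = €27,159,961.50.
EBIT = €27,159,961.50 − €8,584,000 = €18,575,961.50.
After interest of €3,725,376.00, pre-tax earnings = €14,850,585.50.
DCL = total CM / (EBIT − I) = €27,159,961.50 / €14,850,585.50 = 1.8289.
EPS therefore changes by 1.8289 × (+7.1%) = +13.0%.

+13.0%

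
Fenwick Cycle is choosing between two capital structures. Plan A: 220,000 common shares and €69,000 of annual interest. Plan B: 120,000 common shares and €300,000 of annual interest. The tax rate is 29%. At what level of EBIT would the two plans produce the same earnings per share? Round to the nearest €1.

€577,200

At indifference, (EBIT − 69,000)(1 − t)/220,000 = (EBIT − 300,000)(1 − t)/120,000.
The (1 − t) factor cancels: (EBIT − 69,000) × 120,000 = (EBIT − 300,000) × 220,000.
Solving, EBIT = (300,000·220,000 − 69,000·120,000) / (220,000 − 120,000) = 57,720,000,000 / 100,000 = 577,200.00.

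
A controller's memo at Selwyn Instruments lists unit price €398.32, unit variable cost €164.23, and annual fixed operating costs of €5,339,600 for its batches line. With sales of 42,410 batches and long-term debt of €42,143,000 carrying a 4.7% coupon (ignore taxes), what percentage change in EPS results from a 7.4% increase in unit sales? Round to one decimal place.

+28.2%

Contribution at this volume is 42,410 × €234.09 = €9,927,756.90.
Operating income = contribution − fixed costs = €9,927,756.90 − €5,339,600 = €4,588,156.90.
Interest = €1,980,721.00, so EBIT − I = €2,607,435.90.
Degree of combined leverage = contribution ÷ (EBIT − I) = €9,927,756.90 ÷ €2,607,435.90 = 3.8075.
%ΔEPS = DCL × %ΔSales = 3.8075 × +7.4% = +28.2%.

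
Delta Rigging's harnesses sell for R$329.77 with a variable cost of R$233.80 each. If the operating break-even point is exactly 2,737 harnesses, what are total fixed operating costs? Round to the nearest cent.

Each unit contributes R$329.77 − R$233.80 = R$95.97.
Fixed costs = break-even units × CM = 2,737 × R$95.97 = R$262,669.89.

R$262,669.89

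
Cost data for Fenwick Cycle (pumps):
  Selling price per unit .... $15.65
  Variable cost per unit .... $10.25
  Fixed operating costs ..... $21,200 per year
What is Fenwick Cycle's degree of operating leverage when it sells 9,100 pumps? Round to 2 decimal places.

1.76

At 9,100 units, contribution = 9,100 × $5.40 = $49,140.00.
Operating income = contribution − fixed costs = $49,140.00 − $21,200 = $27,940.00.
Degree of operating leverage = $49,140.00 / $27,940.00 = 1.7588.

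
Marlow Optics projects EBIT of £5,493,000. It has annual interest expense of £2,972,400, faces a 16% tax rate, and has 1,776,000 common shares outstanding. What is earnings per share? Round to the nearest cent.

Interest = £2,972,400.00, so EBT = £5,493,000 − £2,972,400.00 = £2,520,600.00.
After tax at 16%: net income = £2,520,600.00 × 0.84 = £2,117,304.00.
EPS = £2,117,304.00 ÷ 1,776,000 = £1.19.

£1.19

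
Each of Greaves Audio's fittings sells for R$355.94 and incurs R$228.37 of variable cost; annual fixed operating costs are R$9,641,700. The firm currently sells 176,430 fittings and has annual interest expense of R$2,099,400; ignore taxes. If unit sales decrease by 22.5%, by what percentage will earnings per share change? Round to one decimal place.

Contribution at this volume is 176,430 × R$127.57 = R$22,507,175.10.
Subtracting fixed costs: EBIT = R$22,507,175.10 − R$9,641,700 = R$12,865,475.10.
Interest = R$2,099,400.00, so EBIT − I = R$10,766,075.10.
Degree of combined leverage = contribution ÷ (EBIT − I) = R$22,507,175.10 ÷ R$10,766,075.10 = 2.0906.
%ΔEPS = DCL × %ΔSales = 2.0906 × -22.5% = -47.0%.

-47.0%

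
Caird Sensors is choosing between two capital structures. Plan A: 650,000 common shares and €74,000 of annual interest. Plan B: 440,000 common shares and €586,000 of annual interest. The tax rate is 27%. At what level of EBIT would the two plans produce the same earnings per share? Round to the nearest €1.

At indifference, (EBIT − 74,000)(1 − t)/650,000 = (EBIT − 586,000)(1 − t)/440,000.
The (1 − t) factor cancels: (EBIT − 74,000) × 440,000 = (EBIT − 586,000) × 650,000.
EBIT × (650,000 − 440,000) = 586,000 × 650,000 − 74,000 × 440,000 = 348,340,000,000, so EBIT = 348,340,000,000 ÷ 210,000 = 1,658,761.90.

€1,658,762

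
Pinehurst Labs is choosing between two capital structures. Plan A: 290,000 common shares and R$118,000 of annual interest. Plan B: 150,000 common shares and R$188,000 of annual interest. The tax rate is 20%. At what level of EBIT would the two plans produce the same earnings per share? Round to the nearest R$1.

R$263,000

At indifference, (EBIT − 118,000)(1 − t)/290,000 = (EBIT − 188,000)(1 − t)/150,000.
Cancelling (1 − t) and cross-multiplying: 150,000·(EBIT − 118,000) = 290,000·(EBIT − 188,000).
EBIT × (290,000 − 150,000) = 188,000 × 290,000 − 118,000 × 150,000 = 36,820,000,000, so EBIT = 36,820,000,000 ÷ 140,000 = 263,000.00.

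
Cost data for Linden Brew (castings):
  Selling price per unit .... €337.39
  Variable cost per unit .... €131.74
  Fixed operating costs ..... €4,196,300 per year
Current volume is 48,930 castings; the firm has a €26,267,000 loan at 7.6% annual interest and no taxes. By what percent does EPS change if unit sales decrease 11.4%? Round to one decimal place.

Total contribution margin = 48,930 × €205.65 = €10,062,454.50.
EBIT = €10,062,454.50 − €4,196,300 = €5,866,154.50.
Interest = €1,996,292.00, so EBIT − I = €3,869,862.50.
Degree of combined leverage = contribution ÷ (EBIT − I) = €10,062,454.50 ÷ €3,869,862.50 = 2.6002.
EPS therefore changes by 2.6002 × (-11.4%) = -29.6%.

-29.6%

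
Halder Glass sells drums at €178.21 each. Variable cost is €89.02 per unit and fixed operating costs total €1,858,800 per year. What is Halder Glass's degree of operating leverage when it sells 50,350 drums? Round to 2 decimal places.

1.71

Total contribution margin = 50,350 × €89.19 = €4,490,716.50.
EBIT = €4,490,716.50 − €1,858,800 = €2,631,916.50.
DOL = contribution ÷ EBIT = €4,490,716.50 ÷ €2,631,916.50 = 1.7063.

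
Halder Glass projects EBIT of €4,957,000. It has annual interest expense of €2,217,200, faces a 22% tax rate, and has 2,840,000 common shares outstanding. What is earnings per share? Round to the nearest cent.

€0.75

Pre-tax income = €4,957,000 − €2,217,200.00 = €2,739,800.00.
Net income = €2,739,800.00 × (1 − 0.22) = €2,137,044.00.
Per share: €2,137,044.00 / 2,840,000 shares = €0.75.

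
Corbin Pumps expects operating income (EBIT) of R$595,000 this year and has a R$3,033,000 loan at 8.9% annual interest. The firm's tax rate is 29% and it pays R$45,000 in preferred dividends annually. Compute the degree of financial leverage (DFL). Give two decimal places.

2.27

Annual interest charges come to R$269,937.00.
Preferred dividends grossed up pre-tax: R$45,000 / (1 − 0.29) = R$63,380.28.
DFL = EBIT ÷ [EBIT − I − D_p/(1−t)] = R$595,000 ÷ [R$595,000 − R$269,937.00 − R$63,380.28] = R$595,000 ÷ R$261,682.72 = 2.2737.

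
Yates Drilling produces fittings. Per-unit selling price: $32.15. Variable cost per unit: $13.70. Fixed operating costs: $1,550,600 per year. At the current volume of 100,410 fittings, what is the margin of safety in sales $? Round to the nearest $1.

Unit CM = price − variable cost = $32.15 − $13.70 = $18.45. Break-even units = $1,550,600 ÷ $18.45 = 84,043.36; break-even revenue = 84,043.36 × $32.15 = $2,701,994.04.
Current sales = 100,410 × $32.15 = $3,228,181.50.
Margin of safety = $3,228,181.50 − $2,701,994.04 = $526,187.

$526,187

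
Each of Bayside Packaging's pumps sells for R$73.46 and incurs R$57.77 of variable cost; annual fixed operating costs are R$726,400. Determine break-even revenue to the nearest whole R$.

Contribution margin per unit = R$73.46 − R$57.77 = R$15.69, a CM ratio of R$15.69 ÷ R$73.46 = 0.2136.
Break-even sales = FC ÷ CM ratio = R$726,400 × R$73.46 / R$15.69 = R$3,400,978.

R$3,400,978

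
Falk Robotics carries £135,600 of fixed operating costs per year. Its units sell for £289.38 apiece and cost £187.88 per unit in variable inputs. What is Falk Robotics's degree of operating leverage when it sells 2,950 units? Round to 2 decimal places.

1.83

Total contribution margin = 2,950 × £101.50 = £299,425.00.
Subtracting fixed costs: EBIT = £299,425.00 − £135,600 = £163,825.00.
So DOL = total CM / EBIT = £299,425.00 / £163,825.00 = 1.8277.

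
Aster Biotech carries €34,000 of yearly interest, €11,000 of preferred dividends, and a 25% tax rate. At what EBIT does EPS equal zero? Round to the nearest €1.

Grossing the preferred dividend up to pre-tax terms: €11,000 / (1 − 0.25) = €14,666.67.
Financial break-even EBIT = interest + D_p ÷ (1 − t) = €34,000 + €14,666.67 = €48,666.67.

€48,667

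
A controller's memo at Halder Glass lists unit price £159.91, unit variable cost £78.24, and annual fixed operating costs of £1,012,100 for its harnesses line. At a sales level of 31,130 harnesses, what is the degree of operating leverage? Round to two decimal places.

At 31,130 units, contribution = 31,130 × £81.67 = £2,542,387.10.
Subtracting fixed costs: EBIT = £2,542,387.10 − £1,012,100 = £1,530,287.10.
So DOL = total CM / EBIT = £2,542,387.10 / £1,530,287.10 = 1.6614.

1.66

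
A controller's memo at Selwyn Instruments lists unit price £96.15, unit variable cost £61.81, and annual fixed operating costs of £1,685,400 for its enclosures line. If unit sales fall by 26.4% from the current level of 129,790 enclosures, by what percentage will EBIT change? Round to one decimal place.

Total contribution margin = 129,790 × £34.34 = £4,456,988.60.
Operating income = contribution − fixed costs = £4,456,988.60 − £1,685,400 = £2,771,588.60.
DOL = contribution ÷ EBIT = £4,456,988.60 ÷ £2,771,588.60 = 1.6081.
Operating income changes by 1.6081 × -26.4% = -42.5%.

-42.5%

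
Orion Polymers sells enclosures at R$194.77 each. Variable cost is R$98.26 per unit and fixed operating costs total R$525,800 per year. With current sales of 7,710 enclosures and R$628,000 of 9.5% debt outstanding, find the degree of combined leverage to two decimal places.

Total contribution margin = 7,710 × R$96.51 = R$744,092.10.
Operating income = contribution − fixed costs = R$744,092.10 − R$525,800 = R$218,292.10. Interest = R$59,660.00, so EBIT − I = R$158,632.10.
Degree of total leverage = total CM / (EBIT − interest) = R$744,092.10 / R$158,632.10 = 4.6907.

4.69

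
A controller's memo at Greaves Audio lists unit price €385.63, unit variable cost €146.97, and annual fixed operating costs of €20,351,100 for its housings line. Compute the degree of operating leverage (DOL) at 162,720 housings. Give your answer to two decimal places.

2.10

Contribution at this volume is 162,720 × €238.66 = €38,834,755.20.
EBIT = €38,834,755.20 − €20,351,100 = €18,483,655.20.
So DOL = total CM / EBIT = €38,834,755.20 / €18,483,655.20 = 2.1010.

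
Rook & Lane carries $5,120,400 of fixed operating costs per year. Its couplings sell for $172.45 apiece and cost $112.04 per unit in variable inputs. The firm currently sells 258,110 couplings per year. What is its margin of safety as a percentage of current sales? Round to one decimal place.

Contribution margin per unit = $172.45 − $112.04 = $60.41. Break-even units = $5,120,400 ÷ $60.41 = 84,760.80; break-even revenue = 84,760.80 × $172.45 = $14,617,000.17.
Current sales = 258,110 × $172.45 = $44,511,069.50.
Margin of safety = ($44,511,069.50 − $14,617,000.17) ÷ $44,511,069.50 = 67.2%.

67.2%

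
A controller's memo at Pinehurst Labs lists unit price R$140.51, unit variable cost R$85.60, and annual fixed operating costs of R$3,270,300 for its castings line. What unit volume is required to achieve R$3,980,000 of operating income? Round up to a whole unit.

132,040 castings

Unit CM = price − variable cost = R$140.51 − R$85.60 = R$54.91.
Required volume = (fixed costs + target profit) ÷ CM = (R$3,270,300 + R$3,980,000) ÷ R$54.91 = 132,039.70, so 132,040 castings.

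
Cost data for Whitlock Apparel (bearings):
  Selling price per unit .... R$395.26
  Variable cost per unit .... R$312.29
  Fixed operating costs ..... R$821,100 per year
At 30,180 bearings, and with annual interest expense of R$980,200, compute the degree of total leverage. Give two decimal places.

At 30,180 units, contribution = 30,180 × R$82.97 = R$2,504,034.60.
EBIT = R$2,504,034.60 − R$821,100 = R$1,682,934.60. Interest = R$980,200.00.
DOL = R$2,504,034.60 ÷ R$1,682,934.60 = 1.4879; DFL = R$1,682,934.60 ÷ R$702,734.60 = 2.3948.
Combined leverage = 1.4879 × 2.3948 = 3.5632.

3.56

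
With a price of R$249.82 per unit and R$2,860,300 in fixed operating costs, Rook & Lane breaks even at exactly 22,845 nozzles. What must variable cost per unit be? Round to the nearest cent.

R$124.62

At break-even, FC = Q × (P − VC), so P − VC = R$2,860,300 ÷ 22,845 = R$125.2046.
Variable cost per unit = R$249.82 − R$125.2046 = R$124.62.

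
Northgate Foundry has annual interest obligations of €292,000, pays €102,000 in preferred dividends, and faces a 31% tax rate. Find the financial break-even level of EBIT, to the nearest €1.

€439,826

Preferred dividends are paid after tax, so their pre-tax equivalent is €102,000 ÷ (1 − 0.31) = €147,826.09.
EPS = 0 when EBIT covers interest plus the pre-tax preferred burden: €292,000 + €147,826.09 = €439,826.09.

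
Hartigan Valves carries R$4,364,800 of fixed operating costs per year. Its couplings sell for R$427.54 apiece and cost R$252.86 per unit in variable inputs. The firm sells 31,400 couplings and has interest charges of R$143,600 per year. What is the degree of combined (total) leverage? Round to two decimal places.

At 31,400 units, contribution = 31,400 × R$174.68 = R$5,484,952.00.
EBIT = R$5,484,952.00 − R$4,364,800 = R$1,120,152.00. Interest = R$143,600.00.
DOL = R$5,484,952.00 ÷ R$1,120,152.00 = 4.8966; DFL = R$1,120,152.00 ÷ R$976,552.00 = 1.1470.
DCL = DOL × DFL = 4.8966 × 1.1470 = 5.6164.

5.62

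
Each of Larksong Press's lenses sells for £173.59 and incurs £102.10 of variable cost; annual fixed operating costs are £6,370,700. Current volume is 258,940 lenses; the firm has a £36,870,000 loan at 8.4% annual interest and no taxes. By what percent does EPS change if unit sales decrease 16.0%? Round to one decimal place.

Total contribution margin = 258,940 × £71.49 = £18,511,620.60.
Operating income = contribution − fixed costs = £18,511,620.60 − £6,370,700 = £12,140,920.60.
Interest = £3,097,080.00, so EBIT − I = £9,043,840.60.
DCL = total CM / (EBIT − I) = £18,511,620.60 / £9,043,840.60 = 2.0469.
%ΔEPS = DCL × %ΔSales = 2.0469 × -16.0% = -32.8%.

-32.8%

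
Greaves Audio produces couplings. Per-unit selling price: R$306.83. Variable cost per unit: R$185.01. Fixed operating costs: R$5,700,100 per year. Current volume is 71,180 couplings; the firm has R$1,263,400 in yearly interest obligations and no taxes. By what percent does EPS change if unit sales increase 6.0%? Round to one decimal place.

At 71,180 units, contribution = 71,180 × R$121.82 = R$8,671,147.60.
Operating income = contribution − fixed costs = R$8,671,147.60 − R$5,700,100 = R$2,971,047.60.
Interest = R$1,263,400.00, so EBIT − I = R$1,707,647.60.
DCL = total CM / (EBIT − I) = R$8,671,147.60 / R$1,707,647.60 = 5.0778.
EPS therefore changes by 5.0778 × (+6.0%) = +30.5%.

+30.5%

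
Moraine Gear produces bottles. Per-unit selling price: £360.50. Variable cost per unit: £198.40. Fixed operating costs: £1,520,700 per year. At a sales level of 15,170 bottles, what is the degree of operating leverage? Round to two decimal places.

2.62

Contribution at this volume is 15,170 × £162.10 = £2,459,057.00.
Subtracting fixed costs: EBIT = £2,459,057.00 − £1,520,700 = £938,357.00.
So DOL = total CM / EBIT = £2,459,057.00 / £938,357.00 = 2.6206.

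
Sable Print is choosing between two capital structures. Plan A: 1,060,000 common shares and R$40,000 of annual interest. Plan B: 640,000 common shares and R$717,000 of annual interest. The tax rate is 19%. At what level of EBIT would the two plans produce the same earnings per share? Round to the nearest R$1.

R$1,748,619

Set EPS_A = EPS_B: (EBIT − R$40,000)(1 − 0.19) ÷ 1,060,000 = (EBIT − R$717,000)(1 − 0.19) ÷ 640,000.
The (1 − t) factor cancels: (EBIT − 40,000) × 640,000 = (EBIT − 717,000) × 1,060,000.
Solving, EBIT = (717,000·1,060,000 − 40,000·640,000) / (1,060,000 − 640,000) = 734,420,000,000 / 420,000 = 1,748,619.05.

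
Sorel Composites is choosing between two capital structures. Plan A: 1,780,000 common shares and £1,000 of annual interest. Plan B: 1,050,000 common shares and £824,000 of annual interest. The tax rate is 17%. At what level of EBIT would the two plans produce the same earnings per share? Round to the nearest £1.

£2,007,767

At indifference, (EBIT − 1,000)(1 − t)/1,780,000 = (EBIT − 824,000)(1 − t)/1,050,000.
Cancelling (1 − t) and cross-multiplying: 1,050,000·(EBIT − 1,000) = 1,780,000·(EBIT − 824,000).
EBIT × (1,780,000 − 1,050,000) = 824,000 × 1,780,000 − 1,000 × 1,050,000 = 1,465,670,000,000, so EBIT = 1,465,670,000,000 ÷ 730,000 = 2,007,767.12.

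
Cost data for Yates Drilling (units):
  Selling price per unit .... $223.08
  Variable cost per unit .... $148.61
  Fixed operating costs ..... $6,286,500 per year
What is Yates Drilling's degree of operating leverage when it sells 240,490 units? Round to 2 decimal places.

At 240,490 units, contribution = 240,490 × $74.47 = $17,909,290.30.
Subtracting fixed costs: EBIT = $17,909,290.30 − $6,286,500 = $11,622,790.30.
So DOL = total CM / EBIT = $17,909,290.30 / $11,622,790.30 = 1.5409.

1.54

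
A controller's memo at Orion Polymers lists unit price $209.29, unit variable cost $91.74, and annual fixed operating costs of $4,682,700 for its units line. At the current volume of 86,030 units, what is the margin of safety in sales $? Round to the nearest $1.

Each unit contributes $209.29 − $91.74 = $117.55. Break-even units = $4,682,700 ÷ $117.55 = 39,835.81; break-even revenue = 39,835.81 × $209.29 = $8,337,237.63.
Actual sales revenue = 86,030 × $209.29 = $18,005,218.70.
Margin of safety = $18,005,218.70 − $8,337,237.63 = $9,667,981.

$9,667,981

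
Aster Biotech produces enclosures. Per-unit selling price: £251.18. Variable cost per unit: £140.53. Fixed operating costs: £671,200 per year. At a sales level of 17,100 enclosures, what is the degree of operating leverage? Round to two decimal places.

1.55

Contribution at this volume is 17,100 × £110.65 = £1,892,115.00.
Subtracting fixed costs: EBIT = £1,892,115.00 − £671,200 = £1,220,915.00.
DOL = contribution ÷ EBIT = £1,892,115.00 ÷ £1,220,915.00 = 1.5498.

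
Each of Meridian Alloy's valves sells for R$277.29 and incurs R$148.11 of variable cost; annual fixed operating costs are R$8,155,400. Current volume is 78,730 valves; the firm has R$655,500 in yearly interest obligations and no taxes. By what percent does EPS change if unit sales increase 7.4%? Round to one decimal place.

Total contribution margin = 78,730 × R$129.18 = R$10,170,341.40.
EBIT = R$10,170,341.40 − R$8,155,400 = R$2,014,941.40.
After interest of R$655,500.00, pre-tax earnings = R$1,359,441.40.
DCL = total CM / (EBIT − I) = R$10,170,341.40 / R$1,359,441.40 = 7.4813.
%ΔEPS = DCL × %ΔSales = 7.4813 × +7.4% = +55.4%.

+55.4%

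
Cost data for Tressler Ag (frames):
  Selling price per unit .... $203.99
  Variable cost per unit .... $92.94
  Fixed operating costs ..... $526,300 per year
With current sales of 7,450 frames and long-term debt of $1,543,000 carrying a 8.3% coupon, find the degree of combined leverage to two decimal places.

4.78

Contribution at this volume is 7,450 × $111.05 = $827,322.50.
Subtracting fixed costs: EBIT = $827,322.50 − $526,300 = $301,022.50. Interest = $128,069.00.
DOL = $827,322.50 ÷ $301,022.50 = 2.7484; DFL = $301,022.50 ÷ $172,953.50 = 1.7405.
Combined leverage = 2.7484 × 1.7405 = 4.7836.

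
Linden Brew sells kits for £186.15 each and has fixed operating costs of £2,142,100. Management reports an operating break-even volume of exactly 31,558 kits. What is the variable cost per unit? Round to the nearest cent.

Contribution per unit must be FC / Q = £2,142,100 / 31,558 = £67.8782.
Variable cost per unit = £186.15 − £67.8782 = £118.27.

£118.27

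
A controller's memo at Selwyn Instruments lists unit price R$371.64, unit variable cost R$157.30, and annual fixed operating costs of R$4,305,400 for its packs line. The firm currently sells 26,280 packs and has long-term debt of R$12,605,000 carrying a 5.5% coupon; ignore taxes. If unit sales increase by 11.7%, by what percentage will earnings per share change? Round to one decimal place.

+103.9%

At 26,280 units, contribution = 26,280 × R$214.34 = R$5,632,855.20.
EBIT = R$5,632,855.20 − R$4,305,400 = R$1,327,455.20.
Interest = R$693,275.00, so EBIT − I = R$634,180.20.
DCL = total CM / (EBIT − I) = R$5,632,855.20 / R$634,180.20 = 8.8821.
EPS therefore changes by 8.8821 × (+11.7%) = +103.9%.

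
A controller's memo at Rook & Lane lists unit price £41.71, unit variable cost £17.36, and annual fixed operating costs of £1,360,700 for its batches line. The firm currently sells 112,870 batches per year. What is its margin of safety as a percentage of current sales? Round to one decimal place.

50.5%

Unit CM = price − variable cost = £41.71 − £17.36 = £24.35. Break-even units = £1,360,700 ÷ £24.35 = 55,880.90; break-even revenue = 55,880.90 × £41.71 = £2,330,792.48.
Actual sales revenue = 112,870 × £41.71 = £4,707,807.70.
Margin of safety = (£4,707,807.70 − £2,330,792.48) ÷ £4,707,807.70 = 50.5%.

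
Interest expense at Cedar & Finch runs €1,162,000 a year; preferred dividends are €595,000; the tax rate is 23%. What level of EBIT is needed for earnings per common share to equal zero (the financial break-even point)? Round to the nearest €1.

Grossing the preferred dividend up to pre-tax terms: €595,000 / (1 − 0.23) = €772,727.27.
EPS = 0 when EBIT covers interest plus the pre-tax preferred burden: €1,162,000 + €772,727.27 = €1,934,727.27.

€1,934,727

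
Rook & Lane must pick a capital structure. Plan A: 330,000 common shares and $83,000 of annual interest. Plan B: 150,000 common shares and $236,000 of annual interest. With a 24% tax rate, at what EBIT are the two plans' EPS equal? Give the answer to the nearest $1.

Set EPS_A = EPS_B: (EBIT − $83,000)(1 − 0.24) ÷ 330,000 = (EBIT − $236,000)(1 − 0.24) ÷ 150,000.
Cancelling (1 − t) and cross-multiplying: 150,000·(EBIT − 83,000) = 330,000·(EBIT − 236,000).
EBIT × (330,000 − 150,000) = 236,000 × 330,000 − 83,000 × 150,000 = 65,430,000,000, so EBIT = 65,430,000,000 ÷ 180,000 = 363,500.00.

$363,500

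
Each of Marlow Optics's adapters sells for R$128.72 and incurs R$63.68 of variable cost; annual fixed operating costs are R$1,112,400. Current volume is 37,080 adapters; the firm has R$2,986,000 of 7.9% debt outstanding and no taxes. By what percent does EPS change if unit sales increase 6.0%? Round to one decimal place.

Total contribution margin = 37,080 × R$65.04 = R$2,411,683.20.
EBIT = R$2,411,683.20 − R$1,112,400 = R$1,299,283.20.
After interest of R$235,894.00, pre-tax earnings = R$1,063,389.20.
Degree of combined leverage = contribution ÷ (EBIT − I) = R$2,411,683.20 ÷ R$1,063,389.20 = 2.2679.
%ΔEPS = DCL × %ΔSales = 2.2679 × +6.0% = +13.6%.

+13.6%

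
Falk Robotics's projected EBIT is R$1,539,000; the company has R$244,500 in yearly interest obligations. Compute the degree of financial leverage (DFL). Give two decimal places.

1.19

Annual interest charges come to R$244,500.00.
Degree of financial leverage = EBIT / (EBIT − interest) = R$1,539,000 / R$1,294,500.00 = 1.1889.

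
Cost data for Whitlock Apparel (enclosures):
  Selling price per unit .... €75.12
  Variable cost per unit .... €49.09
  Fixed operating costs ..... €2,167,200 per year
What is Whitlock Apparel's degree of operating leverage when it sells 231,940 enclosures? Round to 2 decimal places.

1.56

Total contribution margin = 231,940 × €26.03 = €6,037,398.20.
Operating income = contribution − fixed costs = €6,037,398.20 − €2,167,200 = €3,870,198.20.
So DOL = total CM / EBIT = €6,037,398.20 / €3,870,198.20 = 1.5600.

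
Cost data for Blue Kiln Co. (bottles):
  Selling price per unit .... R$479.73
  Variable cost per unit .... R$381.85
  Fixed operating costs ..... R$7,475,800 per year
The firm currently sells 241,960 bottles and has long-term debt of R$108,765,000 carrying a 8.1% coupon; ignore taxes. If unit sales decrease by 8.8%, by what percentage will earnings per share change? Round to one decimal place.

-28.2%

At 241,960 units, contribution = 241,960 × R$97.88 = R$23,683,044.80.
EBIT = R$23,683,044.80 − R$7,475,800 = R$16,207,244.80.
Interest = R$8,809,965.00, so EBIT − I = R$7,397,279.80.
DCL = total CM / (EBIT − I) = R$23,683,044.80 / R$7,397,279.80 = 3.2016.
EPS therefore changes by 3.2016 × (-8.8%) = -28.2%.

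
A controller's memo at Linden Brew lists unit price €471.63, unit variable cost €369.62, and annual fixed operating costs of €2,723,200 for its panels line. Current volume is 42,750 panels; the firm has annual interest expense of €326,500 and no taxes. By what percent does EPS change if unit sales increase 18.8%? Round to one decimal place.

Contribution at this volume is 42,750 × €102.01 = €4,360,927.50.
EBIT = €4,360,927.50 − €2,723,200 = €1,637,727.50.
Interest = €326,500.00, so EBIT − I = €1,311,227.50.
DCL = total CM / (EBIT − I) = €4,360,927.50 / €1,311,227.50 = 3.3258.
%ΔEPS = DCL × %ΔSales = 3.3258 × +18.8% = +62.5%.

+62.5%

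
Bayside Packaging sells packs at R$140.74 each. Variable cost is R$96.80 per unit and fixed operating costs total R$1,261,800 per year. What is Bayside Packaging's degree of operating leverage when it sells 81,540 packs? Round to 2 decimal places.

Total contribution margin = 81,540 × R$43.94 = R$3,582,867.60.
EBIT = R$3,582,867.60 − R$1,261,800 = R$2,321,067.60.
Degree of operating leverage = R$3,582,867.60 / R$2,321,067.60 = 1.5436.

1.54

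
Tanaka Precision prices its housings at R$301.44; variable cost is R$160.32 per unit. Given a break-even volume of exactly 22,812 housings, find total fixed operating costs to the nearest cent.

Each unit contributes R$301.44 − R$160.32 = R$141.12.
Fixed costs = break-even units × CM = 22,812 × R$141.12 = R$3,219,229.44.

R$3,219,229.44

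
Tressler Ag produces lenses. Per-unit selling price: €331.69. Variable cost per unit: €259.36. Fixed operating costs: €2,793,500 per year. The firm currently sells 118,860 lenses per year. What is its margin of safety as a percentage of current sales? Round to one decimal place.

67.5%

Each unit contributes €331.69 − €259.36 = €72.33. Break-even units = €2,793,500 ÷ €72.33 = 38,621.60; break-even revenue = 38,621.60 × €331.69 = €12,810,397.00.
Actual sales revenue = 118,860 × €331.69 = €39,424,673.40.
Margin of safety = (€39,424,673.40 − €12,810,397.00) ÷ €39,424,673.40 = 67.5%.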